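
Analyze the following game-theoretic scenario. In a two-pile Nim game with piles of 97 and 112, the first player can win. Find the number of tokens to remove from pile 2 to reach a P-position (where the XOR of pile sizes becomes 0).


Piles: 97 and 112
Current XOR: 97 XOR 112 = 17 (non-zero, so this is an N-position).
To make the XOR zero, we need to find a move that balances the piles.
For pile 2 (size 112): target = 112 XOR 17 = 97
We reduce pile 2 from 112 to 97.
Tokens removed: 112 - 97 = 15
Verification: 97 XOR 97 = 0

15


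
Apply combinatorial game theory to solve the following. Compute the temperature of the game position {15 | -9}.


The game is {15 | -9}, a switch {a | b} with numbers a > b.
Cooling {a | b} by t gives {a - t | b + t}, which stops being hot when a - t = b + t, i.e. at t = (a - b)/2. So the temperature of a switch is (a - b)/2.
Temperature = (Left option - Right option) / 2
= (15 - (-9)) / 2
= 24 / 2
= 12

12


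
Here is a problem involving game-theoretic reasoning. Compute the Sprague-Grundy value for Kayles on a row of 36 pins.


Kayles: a move removes 1 or 2 adjacent pins from a contiguous row.
Removing pins from a row of k leaves two independent rows (a, b) with a + b = k - 1 (one pin) or a + b = k - 2 (two pins); an end removal gives a = 0.
By Sprague-Grundy, G(k) = mex{ G(a) XOR G(b) } over all these splits. G(0) = 0.
G(1): splits (0,0):0^0=0 -> mex({0}) = 1
G(2): splits (0,1):0^1=1 (0,0):0^0=0 -> mex({0, 1}) = 2
G(3): splits (0,2):0^2=2 (1,1):1^1=0 (0,1):0^1=1 -> mex({0, 1, 2}) = 3
G(4): splits (0,3):0^3=3 (1,2):1^2=3 (0,2):0^2=2 (1,1):1^1=0 -> mex({0, 2, 3}) = 1
G(5): splits (0,4):0^1=1 (1,3):1^3=2 (2,2):2^2=0 (0,3):0^3=3 (1,2):1^2=3 -> mex({0, 1, 2, 3}) = 4
G(6) = mex({0, 1, 2, 4}) = 3
G(7) = mex({0, 1, 3, 4, 5}) = 2
G(8) = mex({0, 2, 3, 5, 6}) = 1
G(9) = mex({0, 1, 2, 3, 6, 7}) = 4
G(10) = mex({0, 1, 3, 4, 5, 7}) = 2
G(11) = mex({0, 1, 2, 3, 4, 5}) = 6
G(12) = mex({0, 1, 2, 3, 5, 6, 7}) = 4
G(13) = mex({0, 2, 3, 4, 6, 7}) = 1
G(14) = mex({0, 1, 4, 5, 6, 7}) = 2
G(15) = mex({0, 1, 2, 3, 4, 5, 6}) = 7
G(16) = mex({0, 2, 3, 5, 6, 7}) = 1
G(17) = mex({0, 1, 2, 3, 5, 6, 7}) = 4
G(18) = mex({0, 1, 2, 4, 5, 6}) = 3
G(19) = mex({0, 1, 3, 4, 5, 7}) = 2
G(20) = mex({0, 2, 3, 4, 5, 6, 7}) = 1
G(21) = mex({0, 1, 2, 3, 5, 6, 7}) = 4
G(22) = mex({0, 1, 2, 3, 4, 5, 7}) = 6
G(23) = mex({0, 1, 2, 3, 4, 5, 6}) = 7
G(24) = mex({0, 1, 2, 3, 5, 6, 7}) = 4
G(25) = mex({0, 2, 3, 4, 6, 7}) = 1
G(26) = mex({0, 1, 3, 4, 5, 6, 7}) = 2
G(27) = mex({0, 1, 2, 3, 4, 5, 6, 7}) = 8
G(28) = mex({0, 1, 2, 3, 4, 6, 7, 8}) = 5
G(29) = mex({0, 1, 2, 3, 5, 6, 7, 8, 9}) = 4
G(30) = mex({0, 1, 2, 3, 4, 5, 6, 9, 10}) = 7
G(31) = mex({0, 1, 3, 4, 5, 7, 10, 11}) = 2
G(32) = mex({0, 2, 3, 4, 5, 6, 7, 9, 11}) = 1
G(33) = mex({0, 1, 2, 3, 4, 5, 6, 7, 9, 12}) = 8
G(34) = mex({0, 1, 2, 3, 4, 5, 7, 8, 11, 12}) = 6
G(35) = mex({0, 1, 2, 3, 4, 5, 6, 8, 9, 10, 11}) = 7
G(36) = mex({0, 1, 2, 3, 5, 6, 7, 9, 10}) = 4
Therefore G(36) = 4.

4


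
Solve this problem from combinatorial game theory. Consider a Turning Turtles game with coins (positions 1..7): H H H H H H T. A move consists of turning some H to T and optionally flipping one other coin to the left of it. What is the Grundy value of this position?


Coins: H H H H H H T
Key fact: a single head at position k behaves exactly like a Nim heap of size k (turning it to T and optionally flipping a coin at j < k corresponds to moving the heap from k to j, or to 0), and heads combine as a disjunctive sum (two heads at the same place would cancel, matching j XOR j = 0). So the Nim-value is the XOR of the 1-indexed positions of the heads.
Face-up positions (1-indexed): [1, 2, 3, 4, 5, 6]
XOR 0 with 1: 0 XOR 1 = 1
XOR 1 with 2: 1 XOR 2 = 3
XOR 3 with 3: 3 XOR 3 = 0
XOR 0 with 4: 0 XOR 4 = 4
XOR 4 with 5: 4 XOR 5 = 1
XOR 1 with 6: 1 XOR 6 = 7
Nim-value = 7

7


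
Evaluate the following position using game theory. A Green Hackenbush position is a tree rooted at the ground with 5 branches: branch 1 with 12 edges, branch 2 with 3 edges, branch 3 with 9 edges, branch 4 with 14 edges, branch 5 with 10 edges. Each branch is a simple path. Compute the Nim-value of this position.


The tree has 5 branches from the ground vertex.
In Green Hackenbush, the Nim-value of a simple path of length k is k.
Branch 1: length 12, Nim-value = 12
Branch 2: length 3, Nim-value = 3
Branch 3: length 9, Nim-value = 9
Branch 4: length 14, Nim-value = 14
Branch 5: length 10, Nim-value = 10
Total Nim-value = XOR of all branch values:
0 XOR 12 = 12
12 XOR 3 = 15
15 XOR 9 = 6
6 XOR 14 = 8
8 XOR 10 = 2
Nim-value of the tree = 2

2


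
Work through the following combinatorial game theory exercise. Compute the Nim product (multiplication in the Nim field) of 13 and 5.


Nim multiplication is bilinear over XOR: (u XOR v) * w = (u*w) XOR (v*w).
So we split each operand into its bit components and XOR the pairwise Nim products.
13 = 1 + 4 + 8 (as XOR of powers of 2).
5 = 1 + 4 (as XOR of powers of 2).
Using the standard Nim-product table on single bits:
  2*2 = 3,   2*4 = 8,   2*8 = 12,
  4*4 = 6,   4*8 = 11,  8*8 = 13,
and  1*x = x (identity), k*l = l*k (commutative).
Pairwise Nim products:
  1 * 1 = 1
  1 * 4 = 4
  4 * 1 = 4
  4 * 4 = 6
  8 * 1 = 8
  8 * 4 = 11
XOR them: 1 XOR 4 XOR 4 XOR 6 XOR 8 XOR 11 = 4.
Result: 13 * 5 = 4 (in Nim).

4


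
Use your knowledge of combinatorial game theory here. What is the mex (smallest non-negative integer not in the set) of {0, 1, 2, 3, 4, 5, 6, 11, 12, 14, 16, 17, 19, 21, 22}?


Set = {0, 1, 2, 3, 4, 5, 6, 11, 12, 14, 16, 17, 19, 21, 22}
0 is in the set.
1 is in the set.
2 is in the set.
3 is in the set.
4 is in the set.
5 is in the set.
6 is in the set.
7 is NOT in the set. This is the mex.
mex = 7

7


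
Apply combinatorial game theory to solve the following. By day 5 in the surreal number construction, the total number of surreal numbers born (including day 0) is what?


Day 0: {|} = 0 is born. Count = 1.
Day n: the number of surreal numbers born by day n is 2^(n+1) - 1.
By day 0: 2^1 - 1 = 1
By day 1: 2^2 - 1 = 3
By day 2: 2^3 - 1 = 7
By day 3: 2^4 - 1 = 15
By day 4: 2^5 - 1 = 31
By day 5: 2^6 - 1 = 63
By day 5: 63 surreal numbers.

63


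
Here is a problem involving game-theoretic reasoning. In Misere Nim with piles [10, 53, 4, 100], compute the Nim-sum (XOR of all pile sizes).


We need the XOR (exclusive or) of all pile sizes.
After XOR-ing pile 1 (size 10): 0 XOR 10 = 10
After XOR-ing pile 2 (size 53): 10 XOR 53 = 63
After XOR-ing pile 3 (size 4): 63 XOR 4 = 59
After XOR-ing pile 4 (size 100): 59 XOR 100 = 95
The Nim-value of this position is 95.

95


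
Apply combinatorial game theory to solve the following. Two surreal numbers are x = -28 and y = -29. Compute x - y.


x = -28, y = -29
x - y = -28 - -29 = 1

1


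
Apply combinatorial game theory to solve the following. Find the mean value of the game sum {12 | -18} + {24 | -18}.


G1 = {12 | -18}, G2 = {24 | -18}
Each is a switch {a | b} with numbers a > b; its mean value is (a + b)/2, and mean value is additive over game sums: m(G1 + G2) = m(G1) + m(G2).
Mean of G1 = (12 + (-18))/2 = -6/2 = -3
Mean of G2 = (24 + (-18))/2 = 6/2 = 3
Mean of G1 + G2 = -3 + 3 = 0

0


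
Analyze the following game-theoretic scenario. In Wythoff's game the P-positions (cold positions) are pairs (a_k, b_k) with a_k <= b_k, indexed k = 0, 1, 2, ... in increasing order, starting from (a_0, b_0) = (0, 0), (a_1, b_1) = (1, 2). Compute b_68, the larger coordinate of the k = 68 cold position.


By Wythoff's theorem, a_k = floor(k * phi) and b_k = floor(k * phi^2) = a_k + k, where phi = (1 + sqrt(5))/2 is the golden ratio.
phi = (1 + sqrt(5))/2 = 1.618034
phi^2 = phi + 1 = 2.618034
k = 68
k * phi^2 = 68 * 2.618034 = 178.026311
b_68 = floor(k * phi^2) = 178 (check: a_68 + k = 110 + 68 = 178)

178


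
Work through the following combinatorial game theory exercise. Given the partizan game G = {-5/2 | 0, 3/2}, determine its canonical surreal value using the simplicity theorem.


Left options: {-5/2}, max = -5/2
Right options: {0, 3/2}, min = 0
All options are numbers and max(Left) < min(Right), so by the simplicity theorem the value is the simplest (earliest-born) number strictly between -5/2 and 0.
Integers -2 through -1 all lie strictly between -5/2 and 0.
Among integers, the simplest (lowest birthday = smallest |n|; 0 is born on day 0, +-n on day n) is -1.
No non-integer in the interval can be simpler: if x is a non-integer in the interval, then floor(x) or ceil(x) also lies in the interval (the interval contains an integer), and both are proper prefixes of x's sign expansion, i.e. born earlier. So the game value is -1.
Game value = -1

-1


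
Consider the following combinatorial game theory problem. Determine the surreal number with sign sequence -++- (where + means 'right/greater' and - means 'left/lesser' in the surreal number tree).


Sign expansion: -++-
Rule: track bounds (lo, hi), initially (-inf, +inf). On '+', the current value becomes lo and we move to the simplest number in (value, hi): value + 1 if hi = +inf, otherwise the midpoint (value + hi)/2. On '-', the current value becomes hi and we move to value - 1 if lo = -inf, otherwise the midpoint (lo + value)/2.
Start at 0.
Step 1: sign = -, move left. Bounds: (-inf, 0). Value = -1
Step 2: sign = +, move right. Bounds: (-1, 0). Value = -1/2
Step 3: sign = +, move right. Bounds: (-1/2, 0). Value = -1/4
Step 4: sign = -, move left. Bounds: (-1/2, -1/4). Value = -3/8
The surreal number with sign expansion -++- is -3/8.

-3/8


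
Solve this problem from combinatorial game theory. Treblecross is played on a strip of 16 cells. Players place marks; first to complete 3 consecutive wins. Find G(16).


Treblecross: place X on empty cells; 3-in-a-row wins.
Playing within two cells of an existing X lets the opponent win at once, so sensible play treats the cells i-2..i+2 around each X as dead. The player left with no safe cell loses, so this is a normal-play take-away game on strips of safe cells.
Placing X at cell i (0-indexed) of a strip of k safe cells leaves independent strips of sizes max(0, i-2) and max(0, k-i-3). Hence G(k) = mex{ G(max(0,i-2)) XOR G(max(0,k-i-3)) : 0 <= i < k }, with G(0) = 0.
G(1): splits (0,0):0^0=0 -> mex({0}) = 1
G(2): splits (0,0):0^0=0 -> mex({0}) = 1
G(3): splits (0,0):0^0=0 -> mex({0}) = 1
G(4): splits (0,1):0^1=1 (0,0):0^0=0 -> mex({0, 1}) = 2
G(5): splits (0,2):0^1=1 (0,1):0^1=1 (0,0):0^0=0 -> mex({0, 1}) = 2
G(6) = mex({1}) = 0
G(7) = mex({0, 1, 2}) = 3
G(8) = mex({0, 1, 2}) = 3
G(9) = mex({0, 2}) = 1
G(10) = mex({0, 2, 3}) = 1
G(11) = mex({0, 3}) = 1
G(12) = mex({1, 3}) = 0
G(13) = mex({0, 1, 2, 3}) = 4
G(14) = mex({0, 1, 2}) = 3
G(15) = mex({0, 1, 2}) = 3
G(16) = mex({0, 1, 2, 4}) = 3
Therefore G(16) = 3.

3


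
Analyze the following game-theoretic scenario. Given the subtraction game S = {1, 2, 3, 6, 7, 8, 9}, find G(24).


The subtraction set is S = {1, 2, 3, 6, 7, 8, 9}.
G(k) = mex{ G(k - s) : s in S, s <= k }. We compute iteratively: G(0) = 0.
G(1) = mex({0}) = 1
G(2) = mex({0, 1}) = 2
G(3) = mex({0, 1, 2}) = 3
G(4) = mex({1, 2, 3}) = 0
G(5) = mex({0, 2, 3}) = 1
G(6) = mex({0, 1, 3}) = 2
G(7) = mex({0, 1, 2}) = 3
G(8) = mex({0, 1, 2, 3}) = 4
G(9) = mex({0, 1, 2, 3, 4}) = 5
G(10) = mex({0, 1, 2, 3, 4, 5}) = 6
G(11) = mex({0, 1, 2, 3, 4, 5, 6}) = 7
G(12) = mex({0, 1, 2, 3, 5, 6, 7}) = 4
G(13) = mex({0, 1, 2, 3, 4, 6, 7}) = 5
G(14) = mex({1, 2, 3, 4, 5, 7}) = 0
G(15) = mex({0, 2, 3, 4, 5}) = 1
G(16) = mex({0, 1, 3, 4, 5, 6}) = 2
G(17) = mex({0, 1, 2, 4, 5, 6, 7}) = 3
G(18) = mex({1, 2, 3, 4, 5, 6, 7}) = 0
G(19) = mex({0, 2, 3, 4, 5, 6, 7}) = 1
G(20) = mex({0, 1, 3, 4, 5, 7}) = 2
G(21) = mex({0, 1, 2, 4, 5}) = 3
G(22) = mex({0, 1, 2, 3, 5}) = 4
Observe that G(14)..G(22) = 0, 1, 2, 3, 0, 1, 2, 3, 4 repeats G(0)..G(8) = 0, 1, 2, 3, 0, 1, 2, 3, 4.
For k >= max(S) = 9, G(k) is determined by the previous 9 values G(k-9)..G(k-1); a window of 9 consecutive values has recurred shifted by 14, so by induction G(k + 14) = G(k) for all k >= 0: the sequence is periodic from the start with period 14.
One period: G(0..13) = 0, 1, 2, 3, 0, 1, 2, 3, 4, 5, 6, 7, 4, 5.
24 mod 14 = 10, so G(24) = G(10) = 6.

6


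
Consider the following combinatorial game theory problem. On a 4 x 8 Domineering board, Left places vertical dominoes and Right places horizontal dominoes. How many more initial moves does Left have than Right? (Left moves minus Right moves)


Board is 4 x 8 (rows x cols).
Left (vertical) placements: (rows-1) * cols = 3 * 8 = 24
Right (horizontal) placements: rows * (cols-1) = 4 * 7 = 28
Advantage = Left - Right = 24 - 28 = -4

-4


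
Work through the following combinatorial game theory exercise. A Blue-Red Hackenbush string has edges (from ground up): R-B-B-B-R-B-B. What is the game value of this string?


Edges (from ground): R-B-B-B-R-B-B
By Berlekamp's sign-expansion rule, a Blue-Red Hackenbush stalk has the value of the surreal number whose sign sequence is the edge sequence with B -> + and R -> -.
Sign sequence: -+++-++
Trace the sign expansion in the surreal number tree, starting from 0:
Edge 1: R (sign -) -> bounds (-inf, 0), value = -1
Edge 2: B (sign +) -> bounds (-1, 0), value = -1/2
Edge 3: B (sign +) -> bounds (-1/2, 0), value = -1/4
Edge 4: B (sign +) -> bounds (-1/4, 0), value = -1/8
Edge 5: R (sign -) -> bounds (-1/4, -1/8), value = -3/16
Edge 6: B (sign +) -> bounds (-3/16, -1/8), value = -5/32
Edge 7: B (sign +) -> bounds (-5/32, -1/8), value = -9/64
Game value = -9/64

-9/64


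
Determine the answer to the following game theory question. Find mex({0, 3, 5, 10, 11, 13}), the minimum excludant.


Set = {0, 3, 5, 10, 11, 13}
0 is in the set.
1 is NOT in the set. This is the mex.
mex = 1

1


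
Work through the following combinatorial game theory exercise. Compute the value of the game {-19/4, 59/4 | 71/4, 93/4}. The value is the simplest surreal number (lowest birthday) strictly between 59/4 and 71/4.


Left options: {-19/4, 59/4}, max = 59/4
Right options: {71/4, 93/4}, min = 71/4
All options are numbers and max(Left) < min(Right), so by the simplicity theorem the value is the simplest (earliest-born) number strictly between 59/4 and 71/4.
Integers 15 through 17 all lie strictly between 59/4 and 71/4.
Among integers, the simplest (lowest birthday = smallest |n|; 0 is born on day 0, +-n on day n) is 15.
No non-integer in the interval can be simpler: if x is a non-integer in the interval, then floor(x) or ceil(x) also lies in the interval (the interval contains an integer), and both are proper prefixes of x's sign expansion, i.e. born earlier. So the game value is 15.
Game value = 15

15


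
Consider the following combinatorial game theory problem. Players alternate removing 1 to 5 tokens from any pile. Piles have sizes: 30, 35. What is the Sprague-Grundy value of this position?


Subtraction set: {1, 2, 3, 4, 5}
For this subtraction set, G(n) = n mod 6 (period = max + 1 = 6).
Pile 1 (size 30): G(30) = 30 mod 6 = 0
Pile 2 (size 35): G(35) = 35 mod 6 = 5
Total Grundy value = XOR of all: 0 XOR 5 = 5

5


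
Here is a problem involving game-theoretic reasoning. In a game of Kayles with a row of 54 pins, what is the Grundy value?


Kayles: a move removes 1 or 2 adjacent pins from a contiguous row.
Removing pins from a row of k leaves two independent rows (a, b) with a + b = k - 1 (one pin) or a + b = k - 2 (two pins); an end removal gives a = 0.
By Sprague-Grundy, G(k) = mex{ G(a) XOR G(b) } over all these splits. G(0) = 0.
G(1): splits (0,0):0^0=0 -> mex({0}) = 1
G(2): splits (0,1):0^1=1 (0,0):0^0=0 -> mex({0, 1}) = 2
G(3): splits (0,2):0^2=2 (1,1):1^1=0 (0,1):0^1=1 -> mex({0, 1, 2}) = 3
G(4): splits (0,3):0^3=3 (1,2):1^2=3 (0,2):0^2=2 (1,1):1^1=0 -> mex({0, 2, 3}) = 1
G(5): splits (0,4):0^1=1 (1,3):1^3=2 (2,2):2^2=0 (0,3):0^3=3 (1,2):1^2=3 -> mex({0, 1, 2, 3}) = 4
G(6) = mex({0, 1, 2, 4}) = 3
G(7) = mex({0, 1, 3, 4, 5}) = 2
G(8) = mex({0, 2, 3, 5, 6}) = 1
G(9) = mex({0, 1, 2, 3, 6, 7}) = 4
G(10) = mex({0, 1, 3, 4, 5, 7}) = 2
G(11) = mex({0, 1, 2, 3, 4, 5}) = 6
G(12) = mex({0, 1, 2, 3, 5, 6, 7}) = 4
G(13) = mex({0, 2, 3, 4, 6, 7}) = 1
G(14) = mex({0, 1, 4, 5, 6, 7}) = 2
G(15) = mex({0, 1, 2, 3, 4, 5, 6}) = 7
G(16) = mex({0, 2, 3, 5, 6, 7}) = 1
G(17) = mex({0, 1, 2, 3, 5, 6, 7}) = 4
G(18) = mex({0, 1, 2, 4, 5, 6}) = 3
G(19) = mex({0, 1, 3, 4, 5, 7}) = 2
G(20) = mex({0, 2, 3, 4, 5, 6, 7}) = 1
G(21) = mex({0, 1, 2, 3, 5, 6, 7}) = 4
G(22) = mex({0, 1, 2, 3, 4, 5, 7}) = 6
G(23) = mex({0, 1, 2, 3, 4, 5, 6}) = 7
G(24) = mex({0, 1, 2, 3, 5, 6, 7}) = 4
G(25) = mex({0, 2, 3, 4, 6, 7}) = 1
G(26) = mex({0, 1, 3, 4, 5, 6, 7}) = 2
G(27) = mex({0, 1, 2, 3, 4, 5, 6, 7}) = 8
G(28) = mex({0, 1, 2, 3, 4, 6, 7, 8}) = 5
G(29) = mex({0, 1, 2, 3, 5, 6, 7, 8, 9}) = 4
G(30) = mex({0, 1, 2, 3, 4, 5, 6, 9, 10}) = 7
G(31) = mex({0, 1, 3, 4, 5, 7, 10, 11}) = 2
G(32) = mex({0, 2, 3, 4, 5, 6, 7, 9, 11}) = 1
G(33) = mex({0, 1, 2, 3, 4, 5, 6, 7, 9, 12}) = 8
G(34) = mex({0, 1, 2, 3, 4, 5, 7, 8, 11, 12}) = 6
G(35) = mex({0, 1, 2, 3, 4, 5, 6, 8, 9, 10, 11}) = 7
G(36) = mex({0, 1, 2, 3, 5, 6, 7, 9, 10}) = 4
G(37) = mex({0, 2, 3, 4, 6, 7, 9, 10, 11, 12}) = 1
G(38) = mex({0, 1, 3, 4, 5, 6, 7, 9, 10, 11, 12}) = 2
G(39) = mex({0, 1, 2, 4, 5, 6, 7, 9, 10, 12, 14}) = 3
G(40) = mex({0, 2, 3, 4, 6, 7, 11, 12, 14}) = 1
G(41) = mex({0, 1, 2, 3, 5, 6, 7, 9, 10, 11, 12}) = 4
G(42) = mex({0, 1, 2, 3, 4, 5, 6, 9, 10}) = 7
G(43) = mex({0, 1, 3, 4, 5, 7, 9, 10, 12, 15}) = 2
G(44) = mex({0, 2, 3, 4, 5, 6, 7, 9, 10, 12, 15}) = 1
G(45) = mex({0, 1, 2, 3, 4, 5, 6, 7, 9, 10, 12, 14}) = 8
G(46) = mex({0, 1, 3, 4, 5, 7, 8, 11, 12, 14}) = 2
G(47) = mex({0, 1, 2, 3, 4, 5, 6, 8, 9, 10, 11, 12}) = 7
G(48) = mex({0, 1, 2, 3, 5, 6, 7, 9, 10}) = 4
G(49) = mex({0, 2, 3, 4, 6, 7, 9, 10, 11, 12, 15}) = 1
G(50) = mex({0, 1, 4, 5, 6, 7, 9, 11, 12, 14, 15}) = 2
G(51) = mex({0, 1, 2, 3, 4, 5, 6, 7, 9, 12, 14, 15}) = 8
G(52) = mex({0, 2, 3, 4, 5, 6, 7, 8, 11, 12, 15}) = 1
G(53) = mex({0, 1, 2, 3, 5, 6, 7, 8, 9, 10, 11, 12}) = 4
G(54) = mex({0, 1, 2, 3, 4, 5, 6, 9, 10}) = 7
Therefore G(54) = 7.

7


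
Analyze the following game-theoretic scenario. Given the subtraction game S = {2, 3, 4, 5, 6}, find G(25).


The subtraction set is S = {2, 3, 4, 5, 6}.
G(k) = mex{ G(k - s) : s in S, s <= k }. We compute iteratively: G(0) = 0.
G(1) = mex({}) = 0
G(2) = mex({0}) = 1
G(3) = mex({0}) = 1
G(4) = mex({0, 1}) = 2
G(5) = mex({0, 1}) = 2
G(6) = mex({0, 1, 2}) = 3
G(7) = mex({0, 1, 2}) = 3
G(8) = mex({1, 2, 3}) = 0
G(9) = mex({1, 2, 3}) = 0
G(10) = mex({0, 2, 3}) = 1
G(11) = mex({0, 2, 3}) = 1
G(12) = mex({0, 1, 3}) = 2
G(13) = mex({0, 1, 3}) = 2
Observe that G(8)..G(13) = 0, 0, 1, 1, 2, 2 repeats G(0)..G(5) = 0, 0, 1, 1, 2, 2.
For k >= max(S) = 6, G(k) is determined by the previous 6 values G(k-6)..G(k-1); a window of 6 consecutive values has recurred shifted by 8, so by induction G(k + 8) = G(k) for all k >= 0: the sequence is periodic from the start with period 8.
One period: G(0..7) = 0, 0, 1, 1, 2, 2, 3, 3.
25 mod 8 = 1, so G(25) = G(1) = 0.

0


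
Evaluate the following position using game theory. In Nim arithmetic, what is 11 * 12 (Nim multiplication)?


Nim multiplication is bilinear over XOR: (u XOR v) * w = (u*w) XOR (v*w).
So we split each operand into its bit components and XOR the pairwise Nim products.
11 = 1 + 2 + 8 (as XOR of powers of 2).
12 = 4 + 8 (as XOR of powers of 2).
Using the standard Nim-product table on single bits:
  2*2 = 3,   2*4 = 8,   2*8 = 12,
  4*4 = 6,   4*8 = 11,  8*8 = 13,
and  1*x = x (identity), k*l = l*k (commutative).
Pairwise Nim products:
  1 * 4 = 4
  1 * 8 = 8
  2 * 4 = 8
  2 * 8 = 12
  8 * 4 = 11
  8 * 8 = 13
XOR them: 4 XOR 8 XOR 8 XOR 12 XOR 11 XOR 13 = 14.
Result: 11 * 12 = 14 (in Nim).

14


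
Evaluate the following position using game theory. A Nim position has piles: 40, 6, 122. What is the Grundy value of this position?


We need the XOR (exclusive or) of all pile sizes.
After XOR-ing pile 1 (size 40): 0 XOR 40 = 40
After XOR-ing pile 2 (size 6): 40 XOR 6 = 46
After XOR-ing pile 3 (size 122): 46 XOR 122 = 84
The Nim-value of this position is 84.

84


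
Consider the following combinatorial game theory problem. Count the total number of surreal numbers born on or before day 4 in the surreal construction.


Day 0: {|} = 0 is born. Count = 1.
Day n: the number of surreal numbers born by day n is 2^(n+1) - 1.
By day 0: 2^1 - 1 = 1
By day 1: 2^2 - 1 = 3
By day 2: 2^3 - 1 = 7
By day 3: 2^4 - 1 = 15
By day 4: 2^5 - 1 = 31
By day 4: 31 surreal numbers.

31


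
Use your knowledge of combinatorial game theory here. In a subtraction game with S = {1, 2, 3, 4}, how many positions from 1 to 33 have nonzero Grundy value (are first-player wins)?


Subtraction set S = {1, 2, 3, 4}, so G(n) = n mod 5.
G(n) = 0 when n is a multiple of 5.
Multiples of 5 in [1, 33]: 6
N-positions (nonzero Grundy) = 33 - 6 = 27

27


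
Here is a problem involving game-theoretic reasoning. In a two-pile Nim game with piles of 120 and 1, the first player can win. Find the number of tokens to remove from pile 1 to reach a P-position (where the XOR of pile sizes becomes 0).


Piles: 120 and 1
Current XOR: 120 XOR 1 = 121 (non-zero, so this is an N-position).
To make the XOR zero, we need to find a move that balances the piles.
For pile 1 (size 120): target = 120 XOR 121 = 1
We reduce pile 1 from 120 to 1.
Tokens removed: 120 - 1 = 119
Verification: 1 XOR 1 = 0

119


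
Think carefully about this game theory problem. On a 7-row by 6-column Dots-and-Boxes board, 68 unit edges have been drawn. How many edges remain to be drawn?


Grid: 7 x 6 boxes, i.e. 8 rows and 7 columns of dots.
Horizontal edges: (rows + 1) * cols = 8 * 6 = 48
Vertical edges: rows * (cols + 1) = 7 * 7 = 49
Total edges: 48 + 49 = 97
Edges drawn: 68
Remaining: 97 - 68 = 29

29


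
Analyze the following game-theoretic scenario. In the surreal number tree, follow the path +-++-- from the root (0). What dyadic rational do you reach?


Sign expansion: +-++--
Rule: track bounds (lo, hi), initially (-inf, +inf). On '+', the current value becomes lo and we move to the simplest number in (value, hi): value + 1 if hi = +inf, otherwise the midpoint (value + hi)/2. On '-', the current value becomes hi and we move to value - 1 if lo = -inf, otherwise the midpoint (lo + value)/2.
Start at 0.
Step 1: sign = +, move right. Bounds: (0, +inf). Value = 1
Step 2: sign = -, move left. Bounds: (0, 1). Value = 1/2
Step 3: sign = +, move right. Bounds: (1/2, 1). Value = 3/4
Step 4: sign = +, move right. Bounds: (3/4, 1). Value = 7/8
Step 5: sign = -, move left. Bounds: (3/4, 7/8). Value = 13/16
Step 6: sign = -, move left. Bounds: (3/4, 13/16). Value = 25/32
The surreal number with sign expansion +-++-- is 25/32.

25/32


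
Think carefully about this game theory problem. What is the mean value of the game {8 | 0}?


Game = {8 | 0}, a switch {a | b} with numbers a > b.
Its thermograph has left wall a - t and right wall b + t, which meet at t = (a - b)/2, where both equal (a + b)/2. So the mast (mean value) is at (a + b)/2.
Mean = (8 + (0))/2 = 8/2 = 4

4


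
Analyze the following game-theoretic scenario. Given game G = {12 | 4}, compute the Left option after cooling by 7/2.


Original game: {12 | 4} (a switch {a | b} with a > b).
Cooling by t (for t below the temperature (a - b)/2 = 4) taxes each move by t: {a | b} cooled by t is {a - t | b + t}.
Cooling amount: t = 7/2
Cooled Left option: 12 - 7/2 = 17/2
Cooled Right option: 4 + 7/2 = 15/2
Cooled game: {17/2 | 15/2}
Left option = 17/2

17/2


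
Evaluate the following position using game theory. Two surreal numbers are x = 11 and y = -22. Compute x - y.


x = 11, y = -22
x - y = 11 - -22 = 33

33


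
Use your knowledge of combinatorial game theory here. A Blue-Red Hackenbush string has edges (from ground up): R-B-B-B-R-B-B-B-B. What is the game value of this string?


Edges (from ground): R-B-B-B-R-B-B-B-B
By Berlekamp's sign-expansion rule, a Blue-Red Hackenbush stalk has the value of the surreal number whose sign sequence is the edge sequence with B -> + and R -> -.
Sign sequence: -+++-++++
Trace the sign expansion in the surreal number tree, starting from 0:
Edge 1: R (sign -) -> bounds (-inf, 0), value = -1
Edge 2: B (sign +) -> bounds (-1, 0), value = -1/2
Edge 3: B (sign +) -> bounds (-1/2, 0), value = -1/4
Edge 4: B (sign +) -> bounds (-1/4, 0), value = -1/8
Edge 5: R (sign -) -> bounds (-1/4, -1/8), value = -3/16
Edge 6: B (sign +) -> bounds (-3/16, -1/8), value = -5/32
Edge 7: B (sign +) -> bounds (-5/32, -1/8), value = -9/64
Edge 8: B (sign +) -> bounds (-9/64, -1/8), value = -17/128
Edge 9: B (sign +) -> bounds (-17/128, -1/8), value = -33/256
Game value = -33/256

-33/256


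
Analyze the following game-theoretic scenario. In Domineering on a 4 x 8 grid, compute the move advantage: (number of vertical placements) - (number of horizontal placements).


Board is 4 x 8 (rows x cols).
Left (vertical) placements: (rows-1) * cols = 3 * 8 = 24
Right (horizontal) placements: rows * (cols-1) = 4 * 7 = 28
Advantage = Left - Right = 24 - 28 = -4

-4


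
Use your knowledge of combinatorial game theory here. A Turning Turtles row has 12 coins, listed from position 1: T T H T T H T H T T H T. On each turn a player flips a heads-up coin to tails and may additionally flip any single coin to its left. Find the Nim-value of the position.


Coins: T T H T T H T H T T H T
Key fact: a single head at position k behaves exactly like a Nim heap of size k (turning it to T and optionally flipping a coin at j < k corresponds to moving the heap from k to j, or to 0), and heads combine as a disjunctive sum (two heads at the same place would cancel, matching j XOR j = 0). So the Nim-value is the XOR of the 1-indexed positions of the heads.
Face-up positions (1-indexed): [3, 6, 8, 11]
XOR 0 with 3: 0 XOR 3 = 3
XOR 3 with 6: 3 XOR 6 = 5
XOR 5 with 8: 5 XOR 8 = 13
XOR 13 with 11: 13 XOR 11 = 6
Nim-value = 6

6


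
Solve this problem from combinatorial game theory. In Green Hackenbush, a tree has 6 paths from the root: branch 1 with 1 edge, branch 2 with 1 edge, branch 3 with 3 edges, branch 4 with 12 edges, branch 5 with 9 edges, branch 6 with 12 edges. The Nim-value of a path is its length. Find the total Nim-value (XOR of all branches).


The tree has 6 branches from the ground vertex.
In Green Hackenbush, the Nim-value of a simple path of length k is k.
Branch 1: length 1, Nim-value = 1
Branch 2: length 1, Nim-value = 1
Branch 3: length 3, Nim-value = 3
Branch 4: length 12, Nim-value = 12
Branch 5: length 9, Nim-value = 9
Branch 6: length 12, Nim-value = 12
Total Nim-value = XOR of all branch values:
0 XOR 1 = 1
1 XOR 1 = 0
0 XOR 3 = 3
3 XOR 12 = 15
15 XOR 9 = 6
6 XOR 12 = 10
Nim-value of the tree = 10

10


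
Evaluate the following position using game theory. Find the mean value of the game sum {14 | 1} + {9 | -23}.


G1 = {14 | 1}, G2 = {9 | -23}
Each is a switch {a | b} with numbers a > b; its mean value is (a + b)/2, and mean value is additive over game sums: m(G1 + G2) = m(G1) + m(G2).
Mean of G1 = (14 + (1))/2 = 15/2 = 15/2
Mean of G2 = (9 + (-23))/2 = -14/2 = -7
Mean of G1 + G2 = 15/2 + -7 = 1/2

1/2


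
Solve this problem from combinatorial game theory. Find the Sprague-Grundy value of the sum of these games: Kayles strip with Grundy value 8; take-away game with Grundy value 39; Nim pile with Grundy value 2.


By the Sprague-Grundy theorem, the Grundy value of a sum of games is the XOR of individual Grundy values.
Kayles strip: Grundy value = 8. Running XOR: 0 XOR 8 = 8
take-away game: Grundy value = 39. Running XOR: 8 XOR 39 = 47
Nim pile: Grundy value = 2. Running XOR: 47 XOR 2 = 45
The combined Grundy value is 45.

45


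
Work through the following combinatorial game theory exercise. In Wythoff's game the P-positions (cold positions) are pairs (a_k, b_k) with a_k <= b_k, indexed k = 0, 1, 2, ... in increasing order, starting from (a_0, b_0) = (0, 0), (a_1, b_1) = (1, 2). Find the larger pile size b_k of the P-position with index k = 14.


By Wythoff's theorem, a_k = floor(k * phi) and b_k = floor(k * phi^2) = a_k + k, where phi = (1 + sqrt(5))/2 is the golden ratio.
phi = (1 + sqrt(5))/2 = 1.618034
phi^2 = phi + 1 = 2.618034
k = 14
k * phi^2 = 14 * 2.618034 = 36.652476
b_14 = floor(k * phi^2) = 36 (check: a_14 + k = 22 + 14 = 36)

36


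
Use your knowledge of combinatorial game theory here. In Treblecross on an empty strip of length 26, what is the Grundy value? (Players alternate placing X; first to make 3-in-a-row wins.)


Treblecross: place X on empty cells; 3-in-a-row wins.
Playing within two cells of an existing X lets the opponent win at once, so sensible play treats the cells i-2..i+2 around each X as dead. The player left with no safe cell loses, so this is a normal-play take-away game on strips of safe cells.
Placing X at cell i (0-indexed) of a strip of k safe cells leaves independent strips of sizes max(0, i-2) and max(0, k-i-3). Hence G(k) = mex{ G(max(0,i-2)) XOR G(max(0,k-i-3)) : 0 <= i < k }, with G(0) = 0.
G(1): splits (0,0):0^0=0 -> mex({0}) = 1
G(2): splits (0,0):0^0=0 -> mex({0}) = 1
G(3): splits (0,0):0^0=0 -> mex({0}) = 1
G(4): splits (0,1):0^1=1 (0,0):0^0=0 -> mex({0, 1}) = 2
G(5): splits (0,2):0^1=1 (0,1):0^1=1 (0,0):0^0=0 -> mex({0, 1}) = 2
G(6) = mex({1}) = 0
G(7) = mex({0, 1, 2}) = 3
G(8) = mex({0, 1, 2}) = 3
G(9) = mex({0, 2}) = 1
G(10) = mex({0, 2, 3}) = 1
G(11) = mex({0, 3}) = 1
G(12) = mex({1, 3}) = 0
G(13) = mex({0, 1, 2, 3}) = 4
G(14) = mex({0, 1, 2}) = 3
G(15) = mex({0, 1, 2}) = 3
G(16) = mex({0, 1, 2, 4}) = 3
G(17) = mex({0, 1, 3, 4}) = 2
G(18) = mex({0, 1, 3, 4}) = 2
G(19) = mex({0, 1, 3, 5}) = 2
G(20) = mex({0, 1, 2, 3, 5}) = 4
G(21) = mex({0, 1, 2, 3, 5}) = 4
G(22) = mex({1, 2, 6}) = 0
G(23) = mex({0, 1, 2, 3, 4, 6}) = 5
G(24) = mex({0, 1, 2, 3, 4}) = 5
G(25) = mex({0, 1, 3, 4, 7}) = 2
G(26) = mex({0, 1, 3, 4, 5, 7}) = 2
Therefore G(26) = 2.

2


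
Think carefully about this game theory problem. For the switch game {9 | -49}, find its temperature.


The game is {9 | -49}, a switch {a | b} with numbers a > b.
Cooling {a | b} by t gives {a - t | b + t}, which stops being hot when a - t = b + t, i.e. at t = (a - b)/2. So the temperature of a switch is (a - b)/2.
Temperature = (Left option - Right option) / 2
= (9 - (-49)) / 2
= 58 / 2
= 29

29


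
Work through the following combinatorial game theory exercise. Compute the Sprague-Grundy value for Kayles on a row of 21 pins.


Kayles: a move removes 1 or 2 adjacent pins from a contiguous row.
Removing pins from a row of k leaves two independent rows (a, b) with a + b = k - 1 (one pin) or a + b = k - 2 (two pins); an end removal gives a = 0.
By Sprague-Grundy, G(k) = mex{ G(a) XOR G(b) } over all these splits. G(0) = 0.
G(1): splits (0,0):0^0=0 -> mex({0}) = 1
G(2): splits (0,1):0^1=1 (0,0):0^0=0 -> mex({0, 1}) = 2
G(3): splits (0,2):0^2=2 (1,1):1^1=0 (0,1):0^1=1 -> mex({0, 1, 2}) = 3
G(4): splits (0,3):0^3=3 (1,2):1^2=3 (0,2):0^2=2 (1,1):1^1=0 -> mex({0, 2, 3}) = 1
G(5): splits (0,4):0^1=1 (1,3):1^3=2 (2,2):2^2=0 (0,3):0^3=3 (1,2):1^2=3 -> mex({0, 1, 2, 3}) = 4
G(6) = mex({0, 1, 2, 4}) = 3
G(7) = mex({0, 1, 3, 4, 5}) = 2
G(8) = mex({0, 2, 3, 5, 6}) = 1
G(9) = mex({0, 1, 2, 3, 6, 7}) = 4
G(10) = mex({0, 1, 3, 4, 5, 7}) = 2
G(11) = mex({0, 1, 2, 3, 4, 5}) = 6
G(12) = mex({0, 1, 2, 3, 5, 6, 7}) = 4
G(13) = mex({0, 2, 3, 4, 6, 7}) = 1
G(14) = mex({0, 1, 4, 5, 6, 7}) = 2
G(15) = mex({0, 1, 2, 3, 4, 5, 6}) = 7
G(16) = mex({0, 2, 3, 5, 6, 7}) = 1
G(17) = mex({0, 1, 2, 3, 5, 6, 7}) = 4
G(18) = mex({0, 1, 2, 4, 5, 6}) = 3
G(19) = mex({0, 1, 3, 4, 5, 7}) = 2
G(20) = mex({0, 2, 3, 4, 5, 6, 7}) = 1
G(21) = mex({0, 1, 2, 3, 5, 6, 7}) = 4
Therefore G(21) = 4.

4


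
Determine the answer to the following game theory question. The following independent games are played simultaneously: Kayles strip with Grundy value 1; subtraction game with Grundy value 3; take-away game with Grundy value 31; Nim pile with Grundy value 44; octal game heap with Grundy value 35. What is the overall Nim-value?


By the Sprague-Grundy theorem, the Grundy value of a sum of games is the XOR of individual Grundy values.
Kayles strip: Grundy value = 1. Running XOR: 0 XOR 1 = 1
subtraction game: Grundy value = 3. Running XOR: 1 XOR 3 = 2
take-away game: Grundy value = 31. Running XOR: 2 XOR 31 = 29
Nim pile: Grundy value = 44. Running XOR: 29 XOR 44 = 49
octal game heap: Grundy value = 35. Running XOR: 49 XOR 35 = 18
The combined Grundy value is 18.

18


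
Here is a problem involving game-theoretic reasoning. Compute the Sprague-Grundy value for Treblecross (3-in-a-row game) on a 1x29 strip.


Treblecross: place X on empty cells; 3-in-a-row wins.
Playing within two cells of an existing X lets the opponent win at once, so sensible play treats the cells i-2..i+2 around each X as dead. The player left with no safe cell loses, so this is a normal-play take-away game on strips of safe cells.
Placing X at cell i (0-indexed) of a strip of k safe cells leaves independent strips of sizes max(0, i-2) and max(0, k-i-3). Hence G(k) = mex{ G(max(0,i-2)) XOR G(max(0,k-i-3)) : 0 <= i < k }, with G(0) = 0.
G(1): splits (0,0):0^0=0 -> mex({0}) = 1
G(2): splits (0,0):0^0=0 -> mex({0}) = 1
G(3): splits (0,0):0^0=0 -> mex({0}) = 1
G(4): splits (0,1):0^1=1 (0,0):0^0=0 -> mex({0, 1}) = 2
G(5): splits (0,2):0^1=1 (0,1):0^1=1 (0,0):0^0=0 -> mex({0, 1}) = 2
G(6) = mex({1}) = 0
G(7) = mex({0, 1, 2}) = 3
G(8) = mex({0, 1, 2}) = 3
G(9) = mex({0, 2}) = 1
G(10) = mex({0, 2, 3}) = 1
G(11) = mex({0, 3}) = 1
G(12) = mex({1, 3}) = 0
G(13) = mex({0, 1, 2, 3}) = 4
G(14) = mex({0, 1, 2}) = 3
G(15) = mex({0, 1, 2}) = 3
G(16) = mex({0, 1, 2, 4}) = 3
G(17) = mex({0, 1, 3, 4}) = 2
G(18) = mex({0, 1, 3, 4}) = 2
G(19) = mex({0, 1, 3, 5}) = 2
G(20) = mex({0, 1, 2, 3, 5}) = 4
G(21) = mex({0, 1, 2, 3, 5}) = 4
G(22) = mex({1, 2, 6}) = 0
G(23) = mex({0, 1, 2, 3, 4, 6}) = 5
G(24) = mex({0, 1, 2, 3, 4}) = 5
G(25) = mex({0, 1, 3, 4, 7}) = 2
G(26) = mex({0, 1, 3, 4, 5, 7}) = 2
G(27) = mex({0, 1, 3, 5}) = 2
G(28) = mex({0, 1, 2, 5}) = 3
G(29) = mex({0, 1, 2, 4, 5, 6}) = 3
Therefore G(29) = 3.

3


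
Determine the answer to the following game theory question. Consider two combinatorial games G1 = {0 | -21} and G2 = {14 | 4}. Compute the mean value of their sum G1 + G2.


G1 = {0 | -21}, G2 = {14 | 4}
Each is a switch {a | b} with numbers a > b; its mean value is (a + b)/2, and mean value is additive over game sums: m(G1 + G2) = m(G1) + m(G2).
Mean of G1 = (0 + (-21))/2 = -21/2 = -21/2
Mean of G2 = (14 + (4))/2 = 18/2 = 9
Mean of G1 + G2 = -21/2 + 9 = -3/2

-3/2


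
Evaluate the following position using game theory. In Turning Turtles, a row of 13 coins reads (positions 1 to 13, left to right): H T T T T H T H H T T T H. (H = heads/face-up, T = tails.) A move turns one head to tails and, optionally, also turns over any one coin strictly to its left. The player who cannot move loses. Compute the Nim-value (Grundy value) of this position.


Coins: H T T T T H T H H T T T H
Key fact: a single head at position k behaves exactly like a Nim heap of size k (turning it to T and optionally flipping a coin at j < k corresponds to moving the heap from k to j, or to 0), and heads combine as a disjunctive sum (two heads at the same place would cancel, matching j XOR j = 0). So the Nim-value is the XOR of the 1-indexed positions of the heads.
Face-up positions (1-indexed): [1, 6, 8, 9, 13]
XOR 0 with 1: 0 XOR 1 = 1
XOR 1 with 6: 1 XOR 6 = 7
XOR 7 with 8: 7 XOR 8 = 15
XOR 15 with 9: 15 XOR 9 = 6
XOR 6 with 13: 6 XOR 13 = 11
Nim-value = 11

11


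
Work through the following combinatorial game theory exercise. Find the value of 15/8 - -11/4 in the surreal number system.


x = 15/8, y = -11/4
Converting to common denominator: 8
x = 15/8, y = -22/8
x - y = 15/8 - -11/4 = 37/8

37/8


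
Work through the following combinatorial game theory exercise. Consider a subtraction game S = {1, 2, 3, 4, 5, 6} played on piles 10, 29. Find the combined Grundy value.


Subtraction set: {1, 2, 3, 4, 5, 6}
For this subtraction set, G(n) = n mod 7 (period = max + 1 = 7).
Pile 1 (size 10): G(10) = 10 mod 7 = 3
Pile 2 (size 29): G(29) = 29 mod 7 = 1
Total Grundy value = XOR of all: 3 XOR 1 = 2

2


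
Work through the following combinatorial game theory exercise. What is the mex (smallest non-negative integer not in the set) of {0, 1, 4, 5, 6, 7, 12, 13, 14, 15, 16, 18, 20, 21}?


Set = {0, 1, 4, 5, 6, 7, 12, 13, 14, 15, 16, 18, 20, 21}
0 is in the set.
1 is in the set.
2 is NOT in the set. This is the mex.
mex = 2

2


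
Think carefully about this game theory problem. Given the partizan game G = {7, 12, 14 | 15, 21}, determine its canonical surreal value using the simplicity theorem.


Left options: {7, 12, 14}, max = 14
Right options: {15, 21}, min = 15
All options are numbers and max(Left) < min(Right), so by the simplicity theorem the value is the simplest (earliest-born) number strictly between 14 and 15.
No integer lies strictly between 14 and 15, so the value is the dyadic rational m/2^k in the interval with the smallest k (then m odd); search k = 1, 2, ...:
Denominator 2: 29/2 lies strictly between 14 and 15 -- found.
The simplest number in the interval is 29/2.
Game value = 29/2

29/2


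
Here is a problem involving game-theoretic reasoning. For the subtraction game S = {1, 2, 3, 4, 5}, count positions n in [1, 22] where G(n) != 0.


Subtraction set S = {1, 2, 3, 4, 5}, so G(n) = n mod 6.
G(n) = 0 when n is a multiple of 6.
Multiples of 6 in [1, 22]: 3
N-positions (nonzero Grundy) = 22 - 3 = 19

19


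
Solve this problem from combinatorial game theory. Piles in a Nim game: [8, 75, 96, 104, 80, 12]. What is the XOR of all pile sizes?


We need the XOR (exclusive or) of all pile sizes.
After XOR-ing pile 1 (size 8): 0 XOR 8 = 8
After XOR-ing pile 2 (size 75): 8 XOR 75 = 67
After XOR-ing pile 3 (size 96): 67 XOR 96 = 35
After XOR-ing pile 4 (size 104): 35 XOR 104 = 75
After XOR-ing pile 5 (size 80): 75 XOR 80 = 27
After XOR-ing pile 6 (size 12): 27 XOR 12 = 23
The Nim-value of this position is 23.

23


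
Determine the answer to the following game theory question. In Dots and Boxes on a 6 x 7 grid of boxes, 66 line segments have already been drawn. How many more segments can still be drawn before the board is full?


Grid: 6 x 7 boxes, i.e. 7 rows and 8 columns of dots.
Horizontal edges: (rows + 1) * cols = 7 * 7 = 49
Vertical edges: rows * (cols + 1) = 6 * 8 = 48
Total edges: 49 + 48 = 97
Edges drawn: 66
Remaining: 97 - 66 = 31

31


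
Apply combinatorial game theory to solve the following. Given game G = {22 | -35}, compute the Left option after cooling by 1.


Original game: {22 | -35} (a switch {a | b} with a > b).
Cooling by t (for t below the temperature (a - b)/2 = 57/2) taxes each move by t: {a | b} cooled by t is {a - t | b + t}.
Cooling amount: t = 1
Cooled Left option: 22 - 1 = 21
Cooled Right option: -35 + 1 = -34
Cooled game: {21 | -34}
Left option = 21

21


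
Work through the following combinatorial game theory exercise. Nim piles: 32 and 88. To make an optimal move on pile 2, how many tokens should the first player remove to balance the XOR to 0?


Piles: 32 and 88
Current XOR: 32 XOR 88 = 120 (non-zero, so this is an N-position).
To make the XOR zero, we need to find a move that balances the piles.
For pile 2 (size 88): target = 88 XOR 120 = 32
We reduce pile 2 from 88 to 32.
Tokens removed: 88 - 32 = 56
Verification: 32 XOR 32 = 0

56


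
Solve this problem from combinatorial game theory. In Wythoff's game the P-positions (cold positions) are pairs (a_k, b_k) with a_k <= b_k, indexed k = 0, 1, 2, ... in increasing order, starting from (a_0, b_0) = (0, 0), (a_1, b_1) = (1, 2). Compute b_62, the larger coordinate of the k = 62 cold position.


By Wythoff's theorem, a_k = floor(k * phi) and b_k = floor(k * phi^2) = a_k + k, where phi = (1 + sqrt(5))/2 is the golden ratio.
phi = (1 + sqrt(5))/2 = 1.618034
phi^2 = phi + 1 = 2.618034
k = 62
k * phi^2 = 62 * 2.618034 = 162.318107
b_62 = floor(k * phi^2) = 162 (check: a_62 + k = 100 + 62 = 162)

162


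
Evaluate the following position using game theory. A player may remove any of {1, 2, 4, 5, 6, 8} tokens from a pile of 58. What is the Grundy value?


The subtraction set is S = {1, 2, 4, 5, 6, 8}.
G(k) = mex{ G(k - s) : s in S, s <= k }. We compute iteratively: G(0) = 0.
G(1) = mex({0}) = 1
G(2) = mex({0, 1}) = 2
G(3) = mex({1, 2}) = 0
G(4) = mex({0, 2}) = 1
G(5) = mex({0, 1}) = 2
G(6) = mex({0, 1, 2}) = 3
G(7) = mex({0, 1, 2, 3}) = 4
G(8) = mex({0, 1, 2, 3, 4}) = 5
G(9) = mex({0, 1, 2, 4, 5}) = 3
G(10) = mex({1, 2, 3, 5}) = 0
G(11) = mex({0, 2, 3, 4}) = 1
G(12) = mex({0, 1, 3, 4, 5}) = 2
G(13) = mex({1, 2, 3, 4, 5}) = 0
G(14) = mex({0, 2, 3, 5}) = 1
G(15) = mex({0, 1, 3, 4}) = 2
G(16) = mex({0, 1, 2, 5}) = 3
G(17) = mex({0, 1, 2, 3}) = 4
Observe that G(10)..G(17) = 0, 1, 2, 0, 1, 2, 3, 4 repeats G(0)..G(7) = 0, 1, 2, 0, 1, 2, 3, 4.
For k >= max(S) = 8, G(k) is determined by the previous 8 values G(k-8)..G(k-1); a window of 8 consecutive values has recurred shifted by 10, so by induction G(k + 10) = G(k) for all k >= 0: the sequence is periodic from the start with period 10.
One period: G(0..9) = 0, 1, 2, 0, 1, 2, 3, 4, 5, 3.
58 mod 10 = 8, so G(58) = G(8) = 5.

5
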